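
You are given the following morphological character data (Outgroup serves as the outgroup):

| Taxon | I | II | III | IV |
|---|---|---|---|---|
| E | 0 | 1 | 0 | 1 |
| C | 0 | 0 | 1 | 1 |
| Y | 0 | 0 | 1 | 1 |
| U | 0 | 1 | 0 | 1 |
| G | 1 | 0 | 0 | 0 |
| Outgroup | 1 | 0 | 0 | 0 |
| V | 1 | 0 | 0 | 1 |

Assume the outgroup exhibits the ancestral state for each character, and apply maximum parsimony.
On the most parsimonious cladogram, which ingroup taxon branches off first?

G

Character polarity is set by the outgroup: the derived state is whichever differs from the outgroup's state, so for I the derived state is '0', and for the remaining characters it is '1'.
Only C, E, U, and Y show the derived state '0' for I, supporting them as a clade.
Only E and U show the derived state '1' for II, supporting them as a clade.
III (derived state '1') is shared by C and Y — a synapomorphy uniting that clade.
IV: derived state '1' in C, E, U, V, and Y only — synapomorphy for {C, E, U, V, Y}.
Most parsimonious ingroup topology: ((((U,E),(Y,C)),V),G).
G is sister to the clade containing all other ingroup taxa, so it is the earliest-diverging (most basal) ingroup lineage.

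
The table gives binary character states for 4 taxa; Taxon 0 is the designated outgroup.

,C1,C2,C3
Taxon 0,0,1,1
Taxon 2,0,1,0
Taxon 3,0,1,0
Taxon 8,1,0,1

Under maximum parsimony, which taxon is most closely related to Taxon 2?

Character polarity is set by the outgroup: the derived state is whichever differs from the outgroup's state, so for C2, C3 the derived state is '0', and for the remaining characters it is '1'.
C1 (derived state '1') is unique to Taxon 8 (autapomorphy; uninformative for grouping).
C2: derived state '0' in Taxon 8 only — an autapomorphy, so it tells us nothing about relationships among taxa.
C3: derived state '0' in Taxon 2 and Taxon 3 only — synapomorphy for {Taxon 2, Taxon 3}.
Most parsimonious ingroup topology: ((Taxon 2,Taxon 3),Taxon 8).
Taxon 2 and Taxon 3 form a cherry on this tree, so they are sister taxa.

Taxon 3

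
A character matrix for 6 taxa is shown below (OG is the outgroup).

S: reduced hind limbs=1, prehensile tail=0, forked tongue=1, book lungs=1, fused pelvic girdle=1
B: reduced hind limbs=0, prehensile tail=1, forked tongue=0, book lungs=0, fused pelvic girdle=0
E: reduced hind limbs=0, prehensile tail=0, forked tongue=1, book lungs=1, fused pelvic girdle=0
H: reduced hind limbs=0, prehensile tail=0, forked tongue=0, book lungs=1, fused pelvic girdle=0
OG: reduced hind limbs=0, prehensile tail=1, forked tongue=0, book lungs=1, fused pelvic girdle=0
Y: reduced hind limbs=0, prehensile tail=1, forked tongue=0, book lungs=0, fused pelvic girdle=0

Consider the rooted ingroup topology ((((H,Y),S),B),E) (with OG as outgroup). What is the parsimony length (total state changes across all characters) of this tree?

9

Map each character onto ((((H,Y),S),B),E) (rooted by OG) and count the minimum state changes it requires (Fitch parsimony):
reduced hind limbs: 1; prehensile tail: 3; forked tongue: 2; book lungs: 2; fused pelvic girdle: 1.
Total tree length = 9.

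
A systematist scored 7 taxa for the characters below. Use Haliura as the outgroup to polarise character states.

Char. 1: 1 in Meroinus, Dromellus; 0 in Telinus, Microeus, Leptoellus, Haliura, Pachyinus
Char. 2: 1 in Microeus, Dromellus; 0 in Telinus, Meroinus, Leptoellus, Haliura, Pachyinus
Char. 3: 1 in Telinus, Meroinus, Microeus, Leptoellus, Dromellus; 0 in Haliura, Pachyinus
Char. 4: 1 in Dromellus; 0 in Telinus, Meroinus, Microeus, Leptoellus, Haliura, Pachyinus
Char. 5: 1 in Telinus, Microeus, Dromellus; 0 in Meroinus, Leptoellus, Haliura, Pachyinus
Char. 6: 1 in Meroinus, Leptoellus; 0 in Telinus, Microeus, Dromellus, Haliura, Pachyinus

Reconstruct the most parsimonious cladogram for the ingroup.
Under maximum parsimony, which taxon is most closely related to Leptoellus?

Meroinus

The outgroup has state '0' for every character, so '1' is the derived state throughout.
Char. 1 (state '1') occurs in Dromellus and Meroinus but conflicts with the nesting implied by the other characters — most parsimoniously interpreted as homoplasy.
Only Dromellus and Microeus show the derived state '1' for Char. 2, supporting them as a clade.
Char. 3: derived state '1' in Dromellus, Leptoellus, Meroinus, Microeus, and Telinus only — synapomorphy for {Dromellus, Leptoellus, Meroinus, Microeus, Telinus}.
Char. 4: derived state '1' in Dromellus only — an autapomorphy, so it tells us nothing about relationships among taxa.
Char. 5 (derived state '1') is shared by Dromellus, Microeus, and Telinus — a synapomorphy uniting that clade.
Char. 6: derived state '1' in Leptoellus and Meroinus only — synapomorphy for {Leptoellus, Meroinus}.
Most parsimonious ingroup topology: (Pachyinus,((Leptoellus,Meroinus),(Telinus,(Dromellus,Microeus)))).
Leptoellus and Meroinus form a cherry on this tree, so they are sister taxa.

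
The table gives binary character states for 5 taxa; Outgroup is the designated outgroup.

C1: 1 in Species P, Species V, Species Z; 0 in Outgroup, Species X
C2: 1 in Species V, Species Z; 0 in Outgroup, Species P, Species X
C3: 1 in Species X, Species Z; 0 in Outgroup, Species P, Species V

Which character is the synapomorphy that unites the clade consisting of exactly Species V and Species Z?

The outgroup has state '0' for every character, so '1' is the derived state throughout.
C1: derived state '1' in Species P, Species V, and Species Z only — synapomorphy for {Species P, Species V, Species Z}.
C2 (derived state '1') is shared by Species V and Species Z — a synapomorphy uniting that clade.
C3 (state '1') occurs in Species X and Species Z but conflicts with the nesting implied by the other characters — most parsimoniously interpreted as homoplasy.
Most parsimonious ingroup topology: ((Species P,(Species V,Species Z)),Species X).
The clade {Species V, Species Z} is supported by C2: its derived state '1' occurs in exactly those taxa and in no other taxon (including the outgroup).

C2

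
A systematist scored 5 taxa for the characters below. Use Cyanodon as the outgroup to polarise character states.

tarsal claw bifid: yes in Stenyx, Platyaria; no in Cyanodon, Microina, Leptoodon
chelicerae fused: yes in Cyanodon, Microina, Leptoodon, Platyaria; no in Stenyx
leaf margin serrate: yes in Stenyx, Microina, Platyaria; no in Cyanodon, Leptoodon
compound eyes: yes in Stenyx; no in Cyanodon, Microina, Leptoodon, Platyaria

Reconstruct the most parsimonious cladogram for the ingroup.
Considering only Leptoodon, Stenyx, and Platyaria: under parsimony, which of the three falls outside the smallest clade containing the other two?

Character polarity is set by the outgroup: the derived state is whichever differs from the outgroup's state, so for chelicerae fused the derived state is 'no', and for the remaining characters it is 'yes'.
Only Platyaria and Stenyx show the derived state 'yes' for tarsal claw bifid, supporting them as a clade.
chelicerae fused (derived state 'no') is unique to Stenyx (autapomorphy; uninformative for grouping).
Only Microina, Platyaria, and Stenyx show the derived state 'yes' for leaf margin serrate, supporting them as a clade.
compound eyes: derived state 'yes' in Stenyx only — an autapomorphy, so it tells us nothing about relationships among taxa.
Most parsimonious ingroup topology: (((Stenyx,Platyaria),Microina),Leptoodon).
Stenyx and Platyaria share a more recent common ancestor with each other than either does with Leptoodon, so Leptoodon is the least closely related of the three.

Leptoodon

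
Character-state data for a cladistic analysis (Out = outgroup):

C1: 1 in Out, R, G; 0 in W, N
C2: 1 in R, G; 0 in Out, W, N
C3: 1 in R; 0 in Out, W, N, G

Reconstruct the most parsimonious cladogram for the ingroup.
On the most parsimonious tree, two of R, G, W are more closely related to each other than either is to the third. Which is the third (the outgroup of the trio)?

W

Character polarity is set by the outgroup: the derived state is whichever differs from the outgroup's state, so for C1 the derived state is '0', and for the remaining characters it is '1'.
C1: derived state '0' in N and W only — synapomorphy for {N, W}.
Only G and R show the derived state '1' for C2, supporting them as a clade.
C3: derived state '1' in R only — an autapomorphy, so it tells us nothing about relationships among taxa.
Most parsimonious ingroup topology: ((W,N),(R,G)).
G and R share a more recent common ancestor with each other than either does with W, so W is the least closely related of the three.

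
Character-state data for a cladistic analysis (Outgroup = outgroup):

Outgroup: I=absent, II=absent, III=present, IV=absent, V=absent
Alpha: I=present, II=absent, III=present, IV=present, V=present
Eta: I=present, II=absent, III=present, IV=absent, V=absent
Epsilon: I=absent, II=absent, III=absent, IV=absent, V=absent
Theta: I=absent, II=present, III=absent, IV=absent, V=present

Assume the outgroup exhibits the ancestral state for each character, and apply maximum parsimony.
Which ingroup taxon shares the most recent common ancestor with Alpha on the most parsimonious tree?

Character polarity is set by the outgroup: the derived state is whichever differs from the outgroup's state, so for III the derived state is 'absent', and for the remaining characters it is 'present'.
Only Alpha and Eta show the derived state 'present' for I, supporting them as a clade.
II (derived state 'present') is unique to Theta (autapomorphy; uninformative for grouping).
III: derived state 'absent' in Epsilon and Theta only — synapomorphy for {Epsilon, Theta}.
IV: derived state 'present' in Alpha only — an autapomorphy, so it tells us nothing about relationships among taxa.
V (state 'present') occurs in Alpha and Theta but conflicts with the nesting implied by the other characters — most parsimoniously interpreted as homoplasy.
Most parsimonious ingroup topology: ((Alpha,Eta),(Epsilon,Theta)).
Alpha and Eta form a cherry on this tree, so they are sister taxa.

Eta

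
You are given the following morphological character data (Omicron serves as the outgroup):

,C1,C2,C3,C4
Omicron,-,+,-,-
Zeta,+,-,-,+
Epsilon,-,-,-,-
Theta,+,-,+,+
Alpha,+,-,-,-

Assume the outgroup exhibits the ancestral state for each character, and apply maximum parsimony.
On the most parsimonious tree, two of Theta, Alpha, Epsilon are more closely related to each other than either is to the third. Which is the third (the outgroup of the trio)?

Character polarity is set by the outgroup: the derived state is whichever differs from the outgroup's state, so for C2 the derived state is '-', and for the remaining characters it is '+'.
Only Alpha, Theta, and Zeta show the derived state '+' for C1, supporting them as a clade.
C2 (derived state '-') is shared by all ingroup taxa — unites the whole ingroup.
C3 (derived state '+') is unique to Theta (autapomorphy; uninformative for grouping).
C4: derived state '+' in Theta and Zeta only — synapomorphy for {Theta, Zeta}.
Most parsimonious ingroup topology: (((Zeta,Theta),Alpha),Epsilon).
Theta and Alpha share a more recent common ancestor with each other than either does with Epsilon, so Epsilon is the least closely related of the three.

Epsilon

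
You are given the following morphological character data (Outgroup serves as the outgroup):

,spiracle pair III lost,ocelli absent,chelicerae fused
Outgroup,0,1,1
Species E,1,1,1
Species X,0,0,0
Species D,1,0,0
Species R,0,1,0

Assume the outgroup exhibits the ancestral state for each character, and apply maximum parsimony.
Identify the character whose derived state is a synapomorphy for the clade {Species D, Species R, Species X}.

Character polarity is set by the outgroup: the derived state is whichever differs from the outgroup's state, so for ocelli absent, chelicerae fused the derived state is '0', and for the remaining characters it is '1'.
spiracle pair III lost (state '1') occurs in Species D and Species E but conflicts with the nesting implied by the other characters — most parsimoniously interpreted as homoplasy.
Only Species D and Species X show the derived state '0' for ocelli absent, supporting them as a clade.
chelicerae fused (derived state '0') is shared by Species D, Species R, and Species X — a synapomorphy uniting that clade.
Most parsimonious ingroup topology: (Species E,((Species X,Species D),Species R)).
The clade {Species D, Species R, Species X} is supported by chelicerae fused: its derived state '0' occurs in exactly those taxa and in no other taxon (including the outgroup).

chelicerae fused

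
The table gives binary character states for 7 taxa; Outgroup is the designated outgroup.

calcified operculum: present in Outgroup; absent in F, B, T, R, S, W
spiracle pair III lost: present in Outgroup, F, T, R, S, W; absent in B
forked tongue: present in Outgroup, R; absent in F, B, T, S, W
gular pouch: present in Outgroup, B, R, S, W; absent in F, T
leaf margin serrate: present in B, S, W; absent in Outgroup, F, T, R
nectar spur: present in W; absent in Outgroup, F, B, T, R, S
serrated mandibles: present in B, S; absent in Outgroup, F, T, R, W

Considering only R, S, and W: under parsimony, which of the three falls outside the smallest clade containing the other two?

Character polarity is set by the outgroup: the derived state is whichever differs from the outgroup's state, so for calcified operculum, spiracle pair III lost, forked tongue, gular pouch the derived state is 'absent', and for the remaining characters it is 'present'.
All ingroup taxa share the derived state 'absent' for calcified operculum; it defines the ingroup but does not resolve relationships within it.
spiracle pair III lost (derived state 'absent') is unique to B (autapomorphy; uninformative for grouping).
forked tongue (derived state 'absent') is shared by B, F, S, T, and W — a synapomorphy uniting that clade.
gular pouch: derived state 'absent' in F and T only — synapomorphy for {F, T}.
leaf margin serrate: derived state 'present' in B, S, and W only — synapomorphy for {B, S, W}.
nectar spur (derived state 'present') is unique to W (autapomorphy; uninformative for grouping).
serrated mandibles: derived state 'present' in B and S only — synapomorphy for {B, S}.
Most parsimonious ingroup topology: (((F,T),((B,S),W)),R).
W and S share a more recent common ancestor with each other than either does with R, so R is the least closely related of the three.

R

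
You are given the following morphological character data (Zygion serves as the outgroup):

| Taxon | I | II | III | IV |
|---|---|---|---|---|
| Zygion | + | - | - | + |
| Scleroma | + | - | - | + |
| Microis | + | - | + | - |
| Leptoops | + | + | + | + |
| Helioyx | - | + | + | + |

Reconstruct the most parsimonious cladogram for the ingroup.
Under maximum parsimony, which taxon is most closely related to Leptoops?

Helioyx

Character polarity is set by the outgroup: the derived state is whichever differs from the outgroup's state, so for I, IV the derived state is '-', and for the remaining characters it is '+'.
I (derived state '-') is unique to Helioyx (autapomorphy; uninformative for grouping).
Only Helioyx and Leptoops show the derived state '+' for II, supporting them as a clade.
Only Helioyx, Leptoops, and Microis show the derived state '+' for III, supporting them as a clade.
IV (derived state '-') is unique to Microis (autapomorphy; uninformative for grouping).
Most parsimonious ingroup topology: (Scleroma,(Microis,(Leptoops,Helioyx))).
Leptoops and Helioyx form a cherry on this tree, so they are sister taxa.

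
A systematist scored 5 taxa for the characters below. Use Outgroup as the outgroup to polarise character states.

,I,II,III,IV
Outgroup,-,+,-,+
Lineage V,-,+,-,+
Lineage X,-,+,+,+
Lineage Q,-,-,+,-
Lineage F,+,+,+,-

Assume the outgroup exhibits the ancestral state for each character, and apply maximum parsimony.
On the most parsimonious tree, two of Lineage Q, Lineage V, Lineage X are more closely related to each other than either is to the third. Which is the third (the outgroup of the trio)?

Character polarity is set by the outgroup: the derived state is whichever differs from the outgroup's state, so for II, IV the derived state is '-', and for the remaining characters it is '+'.
I: derived state '+' in Lineage F only — an autapomorphy, so it tells us nothing about relationships among taxa.
II: derived state '-' in Lineage Q only — an autapomorphy, so it tells us nothing about relationships among taxa.
Only Lineage F, Lineage Q, and Lineage X show the derived state '+' for III, supporting them as a clade.
Only Lineage F and Lineage Q show the derived state '-' for IV, supporting them as a clade.
Most parsimonious ingroup topology: (Lineage V,(Lineage X,(Lineage Q,Lineage F))).
Lineage Q and Lineage X share a more recent common ancestor with each other than either does with Lineage V, so Lineage V is the least closely related of the three.

Lineage V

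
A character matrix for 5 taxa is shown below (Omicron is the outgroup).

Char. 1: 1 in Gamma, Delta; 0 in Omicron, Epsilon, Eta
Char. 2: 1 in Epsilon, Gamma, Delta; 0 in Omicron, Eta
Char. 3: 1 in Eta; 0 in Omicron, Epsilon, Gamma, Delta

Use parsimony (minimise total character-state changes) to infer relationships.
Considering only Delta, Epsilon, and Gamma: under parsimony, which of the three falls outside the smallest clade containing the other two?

The outgroup has state '0' for every character, so '1' is the derived state throughout.
Only Delta and Gamma show the derived state '1' for Char. 1, supporting them as a clade.
Char. 2: derived state '1' in Delta, Epsilon, and Gamma only — synapomorphy for {Delta, Epsilon, Gamma}.
Char. 3: derived state '1' in Eta only — an autapomorphy, so it tells us nothing about relationships among taxa.
Most parsimonious ingroup topology: ((Epsilon,(Gamma,Delta)),Eta).
Gamma and Delta share a more recent common ancestor with each other than either does with Epsilon, so Epsilon is the least closely related of the three.

Epsilon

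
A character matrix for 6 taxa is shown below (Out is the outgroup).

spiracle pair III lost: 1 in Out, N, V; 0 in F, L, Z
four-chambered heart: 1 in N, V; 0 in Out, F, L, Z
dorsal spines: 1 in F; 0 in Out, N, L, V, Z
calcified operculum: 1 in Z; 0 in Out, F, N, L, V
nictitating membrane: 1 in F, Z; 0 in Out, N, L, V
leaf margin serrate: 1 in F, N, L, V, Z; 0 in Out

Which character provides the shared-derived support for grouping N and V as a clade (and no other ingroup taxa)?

four-chambered heart

Character polarity is set by the outgroup: the derived state is whichever differs from the outgroup's state, so for spiracle pair III lost the derived state is '0', and for the remaining characters it is '1'.
Only F, L, and Z show the derived state '0' for spiracle pair III lost, supporting them as a clade.
Only N and V show the derived state '1' for four-chambered heart, supporting them as a clade.
dorsal spines (derived state '1') is unique to F (autapomorphy; uninformative for grouping).
calcified operculum: derived state '1' in Z only — an autapomorphy, so it tells us nothing about relationships among taxa.
nictitating membrane: derived state '1' in F and Z only — synapomorphy for {F, Z}.
All ingroup taxa share the derived state '1' for leaf margin serrate; it defines the ingroup but does not resolve relationships within it.
Most parsimonious ingroup topology: (((F,Z),L),(N,V)).
The clade {N, V} is supported by four-chambered heart: its derived state '1' occurs in exactly those taxa and in no other taxon (including the outgroup).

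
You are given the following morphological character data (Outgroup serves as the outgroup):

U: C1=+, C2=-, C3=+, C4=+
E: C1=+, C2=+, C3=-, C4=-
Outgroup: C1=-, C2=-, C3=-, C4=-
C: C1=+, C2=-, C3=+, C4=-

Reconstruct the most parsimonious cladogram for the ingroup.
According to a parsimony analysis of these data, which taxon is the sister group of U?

C

The outgroup has state '-' for every character, so '+' is the derived state throughout.
All ingroup taxa share the derived state '+' for C1; it defines the ingroup but does not resolve relationships within it.
C2: derived state '+' in E only — an autapomorphy, so it tells us nothing about relationships among taxa.
Only C and U show the derived state '+' for C3, supporting them as a clade.
C4 (derived state '+') is unique to U (autapomorphy; uninformative for grouping).
Most parsimonious ingroup topology: (E,(C,U)).
U and C form a cherry on this tree, so they are sister taxa.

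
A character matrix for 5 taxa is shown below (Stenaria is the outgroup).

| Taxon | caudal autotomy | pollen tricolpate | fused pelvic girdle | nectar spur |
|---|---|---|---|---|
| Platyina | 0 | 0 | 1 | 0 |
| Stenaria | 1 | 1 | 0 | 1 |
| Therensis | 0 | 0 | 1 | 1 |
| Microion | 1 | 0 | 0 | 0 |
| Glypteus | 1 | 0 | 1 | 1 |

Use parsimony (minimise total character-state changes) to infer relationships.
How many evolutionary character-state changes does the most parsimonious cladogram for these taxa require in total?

5

Character polarity is set by the outgroup: the derived state is whichever differs from the outgroup's state, so for caudal autotomy, pollen tricolpate, nectar spur the derived state is '0', and for the remaining characters it is '1'.
caudal autotomy (derived state '0') is shared by Platyina and Therensis — a synapomorphy uniting that clade.
All ingroup taxa share the derived state '0' for pollen tricolpate; it defines the ingroup but does not resolve relationships within it.
fused pelvic girdle (derived state '1') is shared by Glypteus, Platyina, and Therensis — a synapomorphy uniting that clade.
nectar spur groups Microion and Platyina, which is incompatible with the clades supported by the remaining characters; treating it as convergent (homoplasy) costs fewer steps than any alternative tree.
Most parsimonious ingroup topology: (((Therensis,Platyina),Glypteus),Microion).
Changes per character on this tree: caudal autotomy: 1; pollen tricolpate: 1; fused pelvic girdle: 1; nectar spur: 2.
Total = 5.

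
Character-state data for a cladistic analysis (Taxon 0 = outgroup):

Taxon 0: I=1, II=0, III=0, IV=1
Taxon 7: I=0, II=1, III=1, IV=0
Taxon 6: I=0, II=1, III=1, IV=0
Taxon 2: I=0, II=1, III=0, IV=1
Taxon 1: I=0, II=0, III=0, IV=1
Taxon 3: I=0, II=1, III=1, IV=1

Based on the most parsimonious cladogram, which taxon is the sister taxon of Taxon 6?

Character polarity is set by the outgroup: the derived state is whichever differs from the outgroup's state, so for I, IV the derived state is '0', and for the remaining characters it is '1'.
All ingroup taxa share the derived state '0' for I; it defines the ingroup but does not resolve relationships within it.
Only Taxon 2, Taxon 3, Taxon 6, and Taxon 7 show the derived state '1' for II, supporting them as a clade.
III: derived state '1' in Taxon 3, Taxon 6, and Taxon 7 only — synapomorphy for {Taxon 3, Taxon 6, Taxon 7}.
IV (derived state '0') is shared by Taxon 6 and Taxon 7 — a synapomorphy uniting that clade.
Most parsimonious ingroup topology: ((((Taxon 7,Taxon 6),Taxon 3),Taxon 2),Taxon 1).
Taxon 6 and Taxon 7 form a cherry on this tree, so they are sister taxa.

Taxon 7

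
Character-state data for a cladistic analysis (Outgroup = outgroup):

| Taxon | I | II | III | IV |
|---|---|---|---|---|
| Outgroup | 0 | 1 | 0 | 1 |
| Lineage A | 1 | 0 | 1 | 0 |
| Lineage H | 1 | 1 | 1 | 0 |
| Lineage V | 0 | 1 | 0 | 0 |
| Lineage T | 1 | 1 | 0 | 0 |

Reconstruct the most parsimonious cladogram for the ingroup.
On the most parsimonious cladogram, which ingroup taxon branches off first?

Character polarity is set by the outgroup: the derived state is whichever differs from the outgroup's state, so for II, IV the derived state is '0', and for the remaining characters it is '1'.
I (derived state '1') is shared by Lineage A, Lineage H, and Lineage T — a synapomorphy uniting that clade.
II (derived state '0') is unique to Lineage A (autapomorphy; uninformative for grouping).
III: derived state '1' in Lineage A and Lineage H only — synapomorphy for {Lineage A, Lineage H}.
All ingroup taxa share the derived state '0' for IV; it defines the ingroup but does not resolve relationships within it.
Most parsimonious ingroup topology: (((Lineage A,Lineage H),Lineage T),Lineage V).
Lineage V is sister to the clade containing all other ingroup taxa, so it is the earliest-diverging (most basal) ingroup lineage.

Lineage V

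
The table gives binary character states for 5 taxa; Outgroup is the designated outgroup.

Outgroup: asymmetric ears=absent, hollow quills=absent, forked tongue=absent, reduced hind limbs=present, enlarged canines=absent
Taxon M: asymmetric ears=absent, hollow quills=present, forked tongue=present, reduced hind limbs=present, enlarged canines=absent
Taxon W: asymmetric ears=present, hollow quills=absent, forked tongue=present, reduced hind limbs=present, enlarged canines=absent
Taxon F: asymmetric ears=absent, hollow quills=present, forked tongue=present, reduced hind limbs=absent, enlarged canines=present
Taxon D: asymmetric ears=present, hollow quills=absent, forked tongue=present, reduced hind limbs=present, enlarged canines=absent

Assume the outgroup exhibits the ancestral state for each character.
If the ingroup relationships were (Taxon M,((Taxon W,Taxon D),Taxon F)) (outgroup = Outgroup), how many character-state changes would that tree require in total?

6

Map each character onto (Taxon M,((Taxon W,Taxon D),Taxon F)) (rooted by Outgroup) and count the minimum state changes it requires (Fitch parsimony):
asymmetric ears: 1; hollow quills: 2; forked tongue: 1; reduced hind limbs: 1; enlarged canines: 1.
Total tree length = 6.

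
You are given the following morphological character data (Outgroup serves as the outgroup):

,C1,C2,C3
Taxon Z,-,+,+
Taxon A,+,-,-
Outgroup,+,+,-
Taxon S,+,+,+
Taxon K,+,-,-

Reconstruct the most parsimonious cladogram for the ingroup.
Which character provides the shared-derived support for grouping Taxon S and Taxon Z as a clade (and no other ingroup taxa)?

C3

Character polarity is set by the outgroup: the derived state is whichever differs from the outgroup's state, so for C1, C2 the derived state is '-', and for the remaining characters it is '+'.
C1 (derived state '-') is unique to Taxon Z (autapomorphy; uninformative for grouping).
Only Taxon A and Taxon K show the derived state '-' for C2, supporting them as a clade.
C3: derived state '+' in Taxon S and Taxon Z only — synapomorphy for {Taxon S, Taxon Z}.
Most parsimonious ingroup topology: ((Taxon S,Taxon Z),(Taxon A,Taxon K)).
The clade {Taxon S, Taxon Z} is supported by C3: its derived state '+' occurs in exactly those taxa and in no other taxon (including the outgroup).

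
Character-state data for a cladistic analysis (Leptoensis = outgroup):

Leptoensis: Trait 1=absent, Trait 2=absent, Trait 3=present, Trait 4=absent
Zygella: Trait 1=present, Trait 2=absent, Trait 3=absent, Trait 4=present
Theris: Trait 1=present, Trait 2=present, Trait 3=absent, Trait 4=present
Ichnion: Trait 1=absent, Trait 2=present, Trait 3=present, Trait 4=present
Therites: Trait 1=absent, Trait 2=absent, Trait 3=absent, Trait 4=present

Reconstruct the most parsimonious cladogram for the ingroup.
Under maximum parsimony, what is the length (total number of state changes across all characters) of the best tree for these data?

Character polarity is set by the outgroup: the derived state is whichever differs from the outgroup's state, so for Trait 3 the derived state is 'absent', and for the remaining characters it is 'present'.
Trait 1: derived state 'present' in Theris and Zygella only — synapomorphy for {Theris, Zygella}.
Trait 2 (state 'present') occurs in Ichnion and Theris but conflicts with the nesting implied by the other characters — most parsimoniously interpreted as homoplasy.
Trait 3: derived state 'absent' in Theris, Therites, and Zygella only — synapomorphy for {Theris, Therites, Zygella}.
All ingroup taxa share the derived state 'present' for Trait 4; it defines the ingroup but does not resolve relationships within it.
Most parsimonious ingroup topology: (((Zygella,Theris),Therites),Ichnion).
Changes per character on this tree: Trait 1: 1; Trait 2: 2; Trait 3: 1; Trait 4: 1.
Total = 5.

5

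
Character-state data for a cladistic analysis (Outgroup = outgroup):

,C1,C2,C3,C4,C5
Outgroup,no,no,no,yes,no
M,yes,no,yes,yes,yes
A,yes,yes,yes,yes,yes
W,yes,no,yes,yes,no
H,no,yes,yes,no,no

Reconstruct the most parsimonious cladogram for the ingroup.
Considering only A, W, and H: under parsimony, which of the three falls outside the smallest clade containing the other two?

Character polarity is set by the outgroup: the derived state is whichever differs from the outgroup's state, so for C4 the derived state is 'no', and for the remaining characters it is 'yes'.
C1 (derived state 'yes') is shared by A, M, and W — a synapomorphy uniting that clade.
C2 groups A and H, which is incompatible with the clades supported by the remaining characters; treating it as convergent (homoplasy) costs fewer steps than any alternative tree.
All ingroup taxa share the derived state 'yes' for C3; it defines the ingroup but does not resolve relationships within it.
C4 (derived state 'no') is unique to H (autapomorphy; uninformative for grouping).
C5 (derived state 'yes') is shared by A and M — a synapomorphy uniting that clade.
Most parsimonious ingroup topology: (((M,A),W),H).
W and A share a more recent common ancestor with each other than either does with H, so H is the least closely related of the three.

H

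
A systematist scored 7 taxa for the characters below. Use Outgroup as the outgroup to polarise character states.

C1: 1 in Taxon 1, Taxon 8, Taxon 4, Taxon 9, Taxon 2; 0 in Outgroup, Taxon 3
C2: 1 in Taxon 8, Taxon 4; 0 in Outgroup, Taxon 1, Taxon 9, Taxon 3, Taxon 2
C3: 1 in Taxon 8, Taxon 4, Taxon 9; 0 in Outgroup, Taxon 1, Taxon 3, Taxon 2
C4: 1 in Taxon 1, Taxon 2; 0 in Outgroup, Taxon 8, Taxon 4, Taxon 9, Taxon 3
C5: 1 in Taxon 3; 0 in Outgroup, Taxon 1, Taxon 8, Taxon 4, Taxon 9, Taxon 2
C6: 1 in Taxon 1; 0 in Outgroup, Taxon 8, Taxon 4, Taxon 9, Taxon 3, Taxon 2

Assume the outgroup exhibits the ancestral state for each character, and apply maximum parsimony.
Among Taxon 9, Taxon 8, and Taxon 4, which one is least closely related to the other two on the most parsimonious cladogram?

The outgroup has state '0' for every character, so '1' is the derived state throughout.
Only Taxon 1, Taxon 2, Taxon 4, Taxon 8, and Taxon 9 show the derived state '1' for C1, supporting them as a clade.
C2: derived state '1' in Taxon 4 and Taxon 8 only — synapomorphy for {Taxon 4, Taxon 8}.
C3 (derived state '1') is shared by Taxon 4, Taxon 8, and Taxon 9 — a synapomorphy uniting that clade.
C4 (derived state '1') is shared by Taxon 1 and Taxon 2 — a synapomorphy uniting that clade.
C5: derived state '1' in Taxon 3 only — an autapomorphy, so it tells us nothing about relationships among taxa.
C6 (derived state '1') is unique to Taxon 1 (autapomorphy; uninformative for grouping).
Most parsimonious ingroup topology: (((Taxon 1,Taxon 2),((Taxon 8,Taxon 4),Taxon 9)),Taxon 3).
Taxon 8 and Taxon 4 share a more recent common ancestor with each other than either does with Taxon 9, so Taxon 9 is the least closely related of the three.

Taxon 9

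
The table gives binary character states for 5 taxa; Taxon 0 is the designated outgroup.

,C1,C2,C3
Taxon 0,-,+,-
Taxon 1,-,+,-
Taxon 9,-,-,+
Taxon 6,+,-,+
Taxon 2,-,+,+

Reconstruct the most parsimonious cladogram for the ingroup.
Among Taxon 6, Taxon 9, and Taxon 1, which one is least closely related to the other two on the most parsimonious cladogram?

Character polarity is set by the outgroup: the derived state is whichever differs from the outgroup's state, so for C2 the derived state is '-', and for the remaining characters it is '+'.
C1 (derived state '+') is unique to Taxon 6 (autapomorphy; uninformative for grouping).
Only Taxon 6 and Taxon 9 show the derived state '-' for C2, supporting them as a clade.
Only Taxon 2, Taxon 6, and Taxon 9 show the derived state '+' for C3, supporting them as a clade.
Most parsimonious ingroup topology: (Taxon 1,((Taxon 9,Taxon 6),Taxon 2)).
Taxon 9 and Taxon 6 share a more recent common ancestor with each other than either does with Taxon 1, so Taxon 1 is the least closely related of the three.

Taxon 1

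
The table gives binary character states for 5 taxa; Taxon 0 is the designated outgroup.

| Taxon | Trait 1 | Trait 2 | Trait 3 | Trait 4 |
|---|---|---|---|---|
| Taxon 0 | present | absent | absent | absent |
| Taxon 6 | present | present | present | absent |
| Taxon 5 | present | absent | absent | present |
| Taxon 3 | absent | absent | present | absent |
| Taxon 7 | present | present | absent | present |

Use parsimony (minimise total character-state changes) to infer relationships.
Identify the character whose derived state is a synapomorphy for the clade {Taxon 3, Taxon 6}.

Trait 3

Character polarity is set by the outgroup: the derived state is whichever differs from the outgroup's state, so for Trait 1 the derived state is 'absent', and for the remaining characters it is 'present'.
Trait 1 (derived state 'absent') is unique to Taxon 3 (autapomorphy; uninformative for grouping).
Trait 2 (state 'present') occurs in Taxon 6 and Taxon 7 but conflicts with the nesting implied by the other characters — most parsimoniously interpreted as homoplasy.
Trait 3 (derived state 'present') is shared by Taxon 3 and Taxon 6 — a synapomorphy uniting that clade.
Only Taxon 5 and Taxon 7 show the derived state 'present' for Trait 4, supporting them as a clade.
Most parsimonious ingroup topology: ((Taxon 6,Taxon 3),(Taxon 5,Taxon 7)).
The clade {Taxon 3, Taxon 6} is supported by Trait 3: its derived state 'present' occurs in exactly those taxa and in no other taxon (including the outgroup).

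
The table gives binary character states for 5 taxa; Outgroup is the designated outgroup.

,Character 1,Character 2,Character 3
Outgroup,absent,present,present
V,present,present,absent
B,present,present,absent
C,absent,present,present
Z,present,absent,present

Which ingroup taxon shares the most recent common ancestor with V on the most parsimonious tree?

Character polarity is set by the outgroup: the derived state is whichever differs from the outgroup's state, so for Character 2, Character 3 the derived state is 'absent', and for the remaining characters it is 'present'.
Only B, V, and Z show the derived state 'present' for Character 1, supporting them as a clade.
Character 2: derived state 'absent' in Z only — an autapomorphy, so it tells us nothing about relationships among taxa.
Character 3 (derived state 'absent') is shared by B and V — a synapomorphy uniting that clade.
Most parsimonious ingroup topology: (((V,B),Z),C).
V and B form a cherry on this tree, so they are sister taxa.

B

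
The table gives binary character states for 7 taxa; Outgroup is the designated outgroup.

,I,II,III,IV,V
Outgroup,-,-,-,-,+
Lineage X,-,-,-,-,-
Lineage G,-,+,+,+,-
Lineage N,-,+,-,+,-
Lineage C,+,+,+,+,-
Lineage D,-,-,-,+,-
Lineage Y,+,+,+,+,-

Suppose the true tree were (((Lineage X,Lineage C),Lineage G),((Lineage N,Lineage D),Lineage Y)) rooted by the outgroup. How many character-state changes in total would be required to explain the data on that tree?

Map each character onto (((Lineage X,Lineage C),Lineage G),((Lineage N,Lineage D),Lineage Y)) (rooted by Outgroup) and count the minimum state changes it requires (Fitch parsimony):
I: 2; II: 3; III: 3; IV: 2; V: 1.
Total tree length = 11.

11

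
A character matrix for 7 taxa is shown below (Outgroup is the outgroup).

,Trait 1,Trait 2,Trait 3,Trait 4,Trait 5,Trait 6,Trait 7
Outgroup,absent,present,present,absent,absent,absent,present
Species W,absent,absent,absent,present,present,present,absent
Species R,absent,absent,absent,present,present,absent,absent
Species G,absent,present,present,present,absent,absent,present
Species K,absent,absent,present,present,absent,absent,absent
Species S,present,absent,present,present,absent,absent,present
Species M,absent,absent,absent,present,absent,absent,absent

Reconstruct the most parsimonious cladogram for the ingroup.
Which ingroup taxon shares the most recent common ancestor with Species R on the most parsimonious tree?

Character polarity is set by the outgroup: the derived state is whichever differs from the outgroup's state, so for Trait 2, Trait 3, Trait 7 the derived state is 'absent', and for the remaining characters it is 'present'.
Trait 1 (derived state 'present') is unique to Species S (autapomorphy; uninformative for grouping).
Trait 2: derived state 'absent' in Species K, Species M, Species R, Species S, and Species W only — synapomorphy for {Species K, Species M, Species R, Species S, Species W}.
Only Species M, Species R, and Species W show the derived state 'absent' for Trait 3, supporting them as a clade.
All ingroup taxa share the derived state 'present' for Trait 4; it defines the ingroup but does not resolve relationships within it.
Trait 5 (derived state 'present') is shared by Species R and Species W — a synapomorphy uniting that clade.
Trait 6: derived state 'present' in Species W only — an autapomorphy, so it tells us nothing about relationships among taxa.
Only Species K, Species M, Species R, and Species W show the derived state 'absent' for Trait 7, supporting them as a clade.
Most parsimonious ingroup topology: (((((Species W,Species R),Species M),Species K),Species S),Species G).
Species R and Species W form a cherry on this tree, so they are sister taxa.

Species W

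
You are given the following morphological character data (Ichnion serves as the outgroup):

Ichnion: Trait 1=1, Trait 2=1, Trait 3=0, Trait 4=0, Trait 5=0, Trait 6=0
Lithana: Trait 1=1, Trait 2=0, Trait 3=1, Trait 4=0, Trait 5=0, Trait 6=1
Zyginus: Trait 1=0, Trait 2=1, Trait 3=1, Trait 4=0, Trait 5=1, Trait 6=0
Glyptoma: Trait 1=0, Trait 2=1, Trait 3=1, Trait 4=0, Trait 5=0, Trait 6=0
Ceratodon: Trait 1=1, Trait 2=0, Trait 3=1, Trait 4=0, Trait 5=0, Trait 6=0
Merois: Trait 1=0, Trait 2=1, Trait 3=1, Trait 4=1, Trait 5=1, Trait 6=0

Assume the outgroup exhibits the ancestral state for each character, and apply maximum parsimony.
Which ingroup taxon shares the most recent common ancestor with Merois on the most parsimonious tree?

Character polarity is set by the outgroup: the derived state is whichever differs from the outgroup's state, so for Trait 1, Trait 2 the derived state is '0', and for the remaining characters it is '1'.
Trait 1: derived state '0' in Glyptoma, Merois, and Zyginus only — synapomorphy for {Glyptoma, Merois, Zyginus}.
Trait 2 (derived state '0') is shared by Ceratodon and Lithana — a synapomorphy uniting that clade.
Trait 3 (derived state '1') is shared by all ingroup taxa — unites the whole ingroup.
Trait 4 (derived state '1') is unique to Merois (autapomorphy; uninformative for grouping).
Trait 5: derived state '1' in Merois and Zyginus only — synapomorphy for {Merois, Zyginus}.
Trait 6: derived state '1' in Lithana only — an autapomorphy, so it tells us nothing about relationships among taxa.
Most parsimonious ingroup topology: ((Lithana,Ceratodon),((Zyginus,Merois),Glyptoma)).
Merois and Zyginus form a cherry on this tree, so they are sister taxa.

Zyginus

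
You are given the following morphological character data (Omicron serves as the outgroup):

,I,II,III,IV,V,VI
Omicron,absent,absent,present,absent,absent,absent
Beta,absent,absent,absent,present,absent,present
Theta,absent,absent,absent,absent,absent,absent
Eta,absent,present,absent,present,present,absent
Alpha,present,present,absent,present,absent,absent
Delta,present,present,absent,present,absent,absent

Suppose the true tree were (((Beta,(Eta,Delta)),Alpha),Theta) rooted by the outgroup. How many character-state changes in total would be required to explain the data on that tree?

8

Map each character onto (((Beta,(Eta,Delta)),Alpha),Theta) (rooted by Omicron) and count the minimum state changes it requires (Fitch parsimony):
I: 2; II: 2; III: 1; IV: 1; V: 1; VI: 1.
Total tree length = 8.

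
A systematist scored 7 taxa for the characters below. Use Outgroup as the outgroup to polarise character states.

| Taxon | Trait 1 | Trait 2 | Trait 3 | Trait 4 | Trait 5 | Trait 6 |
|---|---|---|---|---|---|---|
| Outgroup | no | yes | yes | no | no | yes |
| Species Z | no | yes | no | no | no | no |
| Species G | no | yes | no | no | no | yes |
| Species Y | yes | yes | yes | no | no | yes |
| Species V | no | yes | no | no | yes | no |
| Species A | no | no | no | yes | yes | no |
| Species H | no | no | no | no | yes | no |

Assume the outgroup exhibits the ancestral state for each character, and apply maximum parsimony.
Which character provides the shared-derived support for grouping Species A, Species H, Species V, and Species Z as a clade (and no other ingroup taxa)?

Character polarity is set by the outgroup: the derived state is whichever differs from the outgroup's state, so for Trait 2, Trait 3, Trait 6 the derived state is 'no', and for the remaining characters it is 'yes'.
Trait 1: derived state 'yes' in Species Y only — an autapomorphy, so it tells us nothing about relationships among taxa.
Only Species A and Species H show the derived state 'no' for Trait 2, supporting them as a clade.
Trait 3 (derived state 'no') is shared by Species A, Species G, Species H, Species V, and Species Z — a synapomorphy uniting that clade.
Trait 4 (derived state 'yes') is unique to Species A (autapomorphy; uninformative for grouping).
Only Species A, Species H, and Species V show the derived state 'yes' for Trait 5, supporting them as a clade.
Trait 6 (derived state 'no') is shared by Species A, Species H, Species V, and Species Z — a synapomorphy uniting that clade.
Most parsimonious ingroup topology: (((Species Z,(Species V,(Species A,Species H))),Species G),Species Y).
The clade {Species A, Species H, Species V, Species Z} is supported by Trait 6: its derived state 'no' occurs in exactly those taxa and in no other taxon (including the outgroup).

Trait 6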